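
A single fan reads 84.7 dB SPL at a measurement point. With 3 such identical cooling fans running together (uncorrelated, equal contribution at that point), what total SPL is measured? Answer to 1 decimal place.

89.5 dB SPL

3 equal incoherent sources raise the level by 10·log₁₀(3) = 4.77 dB.
L_total = 84.7 + 4.77 = 89.5 dB SPL.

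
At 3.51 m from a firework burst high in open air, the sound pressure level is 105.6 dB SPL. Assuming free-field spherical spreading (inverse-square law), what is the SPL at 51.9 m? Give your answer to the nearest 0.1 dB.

82.2 dB SPL

Free-field point source: level drops by 20·log₁₀ of the distance ratio.
ΔL = −20·log₁₀(51.9/3.51) = -23.40 dB, so L₂ = 105.6 + (-23.40) = 82.2 dB SPL.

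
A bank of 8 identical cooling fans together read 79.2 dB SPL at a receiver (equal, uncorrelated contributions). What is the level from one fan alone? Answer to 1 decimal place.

8 equal incoherent sources add 10·log₁₀(8) = 9.03 dB over one source.
L_one = 79.2 − 9.03 = 70.2 dB SPL.

70.2 dB SPL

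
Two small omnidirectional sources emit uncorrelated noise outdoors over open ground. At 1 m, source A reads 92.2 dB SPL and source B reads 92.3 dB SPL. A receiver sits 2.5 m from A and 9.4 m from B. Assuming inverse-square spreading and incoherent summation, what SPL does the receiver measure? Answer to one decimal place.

At the listener: L_A = 92.2 − 20·log₁₀(2.5) = 84.24 dB; L_B = 92.3 − 20·log₁₀(9.4) = 72.84 dB.
Combined: 10·log₁₀(10^(84.24/10)+10^(72.84/10)) = 84.5 dB SPL.

84.5 dB SPL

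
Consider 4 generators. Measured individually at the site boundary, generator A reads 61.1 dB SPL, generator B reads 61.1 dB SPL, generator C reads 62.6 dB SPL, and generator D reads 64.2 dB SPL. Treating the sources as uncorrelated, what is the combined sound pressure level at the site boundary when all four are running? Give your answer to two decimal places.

Uncorrelated sources add in intensity (power), not in dB.
L_total = 10·log₁₀(10^(61.1/10) + 10^(61.1/10) + 10^(62.6/10) + 10^(64.2/10)) = 10·log₁₀(7026000) = 68.47 dB SPL.

68.47 dB SPL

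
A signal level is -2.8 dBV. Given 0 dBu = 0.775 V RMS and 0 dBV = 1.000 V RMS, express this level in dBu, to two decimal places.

The offset between the scales is 20·log₁₀(0.775/1.000) = −2.214 dB.
So dBu = -2.8 + 2.214 = -0.59 dBu.

-0.59 dBu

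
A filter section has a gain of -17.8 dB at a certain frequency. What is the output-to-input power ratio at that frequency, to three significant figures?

0.0166

Power ratio = 10^(dB/10).
10^(-17.8/10) = 10^(-1.780) = 0.0166.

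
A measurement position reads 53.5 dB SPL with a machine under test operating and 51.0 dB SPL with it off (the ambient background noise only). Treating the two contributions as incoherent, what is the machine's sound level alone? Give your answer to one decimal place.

49.9 dB SPL

Subtract intensities: L_src = 10·log₁₀(10^(L_total/10) − 10^(L_bg/10)).
L_src = 10·log₁₀(10^(53.5/10) − 10^(51.0/10)) = 10·log₁₀(97980) = 49.9 dB SPL.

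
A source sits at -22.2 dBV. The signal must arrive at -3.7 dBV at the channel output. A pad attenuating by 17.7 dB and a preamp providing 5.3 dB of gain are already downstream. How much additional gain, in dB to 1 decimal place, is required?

The required make-up gain is the shortfall in the dB sum.
G = -3.7 − (-22.2) + 17.7 − 5.3 = 30.9 dB.

30.9 dB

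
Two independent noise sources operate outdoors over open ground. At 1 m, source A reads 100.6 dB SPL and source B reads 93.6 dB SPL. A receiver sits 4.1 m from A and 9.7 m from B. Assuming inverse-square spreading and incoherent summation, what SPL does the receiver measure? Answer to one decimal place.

At the listener: L_A = 100.6 − 20·log₁₀(4.1) = 88.34 dB; L_B = 93.6 − 20·log₁₀(9.7) = 73.86 dB.
Combined: 10·log₁₀(10^(88.34/10)+10^(73.86/10)) = 88.5 dB SPL.

88.5 dB SPL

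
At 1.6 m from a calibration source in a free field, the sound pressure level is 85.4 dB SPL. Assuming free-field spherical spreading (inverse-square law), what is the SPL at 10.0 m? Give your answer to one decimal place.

69.5 dB SPL

Inverse-square spreading gives ΔL = −20·log₁₀(d₂/d₁).
ΔL = −20·log₁₀(10.0/1.6) = -15.92 dB, so L₂ = 85.4 + (-15.92) = 69.5 dB SPL.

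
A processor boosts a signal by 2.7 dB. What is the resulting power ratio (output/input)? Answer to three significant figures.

1.86

Power ratio = 10^(dB/10).
10^(2.7/10) = 10^(0.2700) = 1.86.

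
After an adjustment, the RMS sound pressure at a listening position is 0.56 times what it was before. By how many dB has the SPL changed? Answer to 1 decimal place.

-5.0 dB

SPL change from a pressure ratio uses the 20·log₁₀ form:
20·log₁₀(0.56) = -5.0 dB.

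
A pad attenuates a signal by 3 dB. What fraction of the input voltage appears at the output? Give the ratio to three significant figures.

0.708

Voltage ratio = 10^(dB/20).
10^(-3/20) = 10^(-0.1500) = 0.708.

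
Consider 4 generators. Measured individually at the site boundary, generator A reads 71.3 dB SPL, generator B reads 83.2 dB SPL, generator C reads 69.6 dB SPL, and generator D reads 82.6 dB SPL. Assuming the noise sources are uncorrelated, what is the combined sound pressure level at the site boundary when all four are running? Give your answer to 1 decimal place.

Uncorrelated sources add in intensity (power), not in dB.
L_total = 10·log₁₀(10^(71.3/10) + 10^(83.2/10) + 10^(69.6/10) + 10^(82.6/10)) = 10·log₁₀(413500000) = 86.2 dB SPL.

86.2 dB SPL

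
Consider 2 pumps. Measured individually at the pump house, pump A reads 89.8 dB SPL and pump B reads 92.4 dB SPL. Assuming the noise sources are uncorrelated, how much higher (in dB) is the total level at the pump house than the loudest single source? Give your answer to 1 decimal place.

1.9 dB

Uncorrelated sources add in intensity (power), not in dB.
L_total = 10·log₁₀(10^(89.8/10) + 10^(92.4/10)) = 94.30 dB SPL.
Excess over the loudest (92.4 dB): 94.30 − 92.4 = 1.9 dB.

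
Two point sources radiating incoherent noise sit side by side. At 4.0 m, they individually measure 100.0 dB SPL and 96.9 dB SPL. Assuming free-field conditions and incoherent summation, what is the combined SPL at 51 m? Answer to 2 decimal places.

79.62 dB SPL

Combined at 4.0 m: 10·log₁₀(10^(100.0/10)+10^(96.9/10)) = 101.731 dB SPL.
Then apply −20·log₁₀(51/4.0) = -22.110 dB → 79.62 dB SPL.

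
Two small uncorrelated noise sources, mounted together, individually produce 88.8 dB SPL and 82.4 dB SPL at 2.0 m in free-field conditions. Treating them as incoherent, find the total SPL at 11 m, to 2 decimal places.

74.89 dB SPL

Combined at 2.0 m: 10·log₁₀(10^(88.8/10)+10^(82.4/10)) = 89.696 dB SPL.
Then apply −20·log₁₀(11/2.0) = -14.807 dB → 74.89 dB SPL.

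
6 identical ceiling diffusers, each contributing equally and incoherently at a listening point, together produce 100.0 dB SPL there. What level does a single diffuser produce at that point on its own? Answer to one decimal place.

92.2 dB SPL

6 equal incoherent sources add 10·log₁₀(6) = 7.78 dB over one source.
L_one = 100.0 − 7.78 = 92.2 dB SPL.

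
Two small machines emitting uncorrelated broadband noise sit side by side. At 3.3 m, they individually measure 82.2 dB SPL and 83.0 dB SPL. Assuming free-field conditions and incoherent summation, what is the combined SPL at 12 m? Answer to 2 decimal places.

Combined at 3.3 m: 10·log₁₀(10^(82.2/10)+10^(83.0/10)) = 85.629 dB SPL.
Then apply −20·log₁₀(12/3.3) = -11.213 dB → 74.42 dB SPL.

74.42 dB SPL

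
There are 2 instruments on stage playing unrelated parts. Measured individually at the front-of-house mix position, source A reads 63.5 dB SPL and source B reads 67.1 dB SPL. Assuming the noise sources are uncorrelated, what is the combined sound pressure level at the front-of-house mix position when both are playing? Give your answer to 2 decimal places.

Add the sources as powers (linear), then convert back to dB:
L_total = 10·log₁₀(10^(63.5/10) + 10^(67.1/10)) = 10·log₁₀(7367000) = 68.67 dB SPL.

68.67 dB SPL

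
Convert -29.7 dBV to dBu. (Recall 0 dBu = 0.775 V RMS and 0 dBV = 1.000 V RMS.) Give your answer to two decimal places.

The offset between the scales is 20·log₁₀(0.775/1.000) = −2.214 dB.
So dBu = -29.7 + 2.214 = -27.49 dBu.

-27.49 dBu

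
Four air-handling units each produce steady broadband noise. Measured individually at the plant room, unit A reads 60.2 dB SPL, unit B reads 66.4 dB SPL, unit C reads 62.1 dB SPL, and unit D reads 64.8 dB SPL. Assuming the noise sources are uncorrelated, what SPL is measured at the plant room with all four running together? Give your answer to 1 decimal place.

Add the sources as powers (linear), then convert back to dB:
L_total = 10·log₁₀(10^(60.2/10) + 10^(66.4/10) + 10^(62.1/10) + 10^(64.8/10)) = 10·log₁₀(10050000) = 70.0 dB SPL.

70.0 dB SPL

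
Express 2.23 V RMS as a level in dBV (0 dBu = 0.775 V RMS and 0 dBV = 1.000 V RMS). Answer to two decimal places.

+6.97 dBV

dBV = 20·log₁₀(V / 1.000 V).
20·log₁₀(2.23/1.000) = +6.97 dBV.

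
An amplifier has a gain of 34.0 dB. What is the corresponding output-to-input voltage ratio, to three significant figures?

50.1

Voltage ratio = 10^(dB/20).
10^(34.0/20) = 10^(1.700) = 50.1.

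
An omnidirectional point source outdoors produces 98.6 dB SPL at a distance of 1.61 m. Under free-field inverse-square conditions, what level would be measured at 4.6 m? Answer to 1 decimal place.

Free-field point source: level drops by 20·log₁₀ of the distance ratio.
ΔL = −20·log₁₀(4.6/1.61) = -9.12 dB, so L₂ = 98.6 + (-9.12) = 89.5 dB SPL.

89.5 dB SPL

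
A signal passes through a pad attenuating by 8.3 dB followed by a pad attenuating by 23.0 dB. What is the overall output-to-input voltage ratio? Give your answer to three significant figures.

Net gain = (−8.3) + (−23.0) = -31.3 dB.
Voltage ratio = 10^(-31.3/20) = 0.0272.

0.0272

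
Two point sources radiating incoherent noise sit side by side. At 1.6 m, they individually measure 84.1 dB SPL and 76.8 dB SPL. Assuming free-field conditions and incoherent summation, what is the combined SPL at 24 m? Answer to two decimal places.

Combined at 1.6 m: 10·log₁₀(10^(84.1/10)+10^(76.8/10)) = 84.842 dB SPL.
Then apply −20·log₁₀(24/1.6) = -23.522 dB → 61.32 dB SPL.

61.32 dB SPL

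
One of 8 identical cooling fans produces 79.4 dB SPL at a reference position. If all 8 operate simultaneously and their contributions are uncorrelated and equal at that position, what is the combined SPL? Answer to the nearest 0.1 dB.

88.4 dB SPL

8 equal incoherent sources raise the level by 10·log₁₀(8) = 9.03 dB.
L_total = 79.4 + 9.03 = 88.4 dB SPL.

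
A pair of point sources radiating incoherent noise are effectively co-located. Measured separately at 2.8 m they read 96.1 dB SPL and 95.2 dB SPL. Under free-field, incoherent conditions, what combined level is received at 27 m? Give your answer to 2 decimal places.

Combined at 2.8 m: 10·log₁₀(10^(96.1/10)+10^(95.2/10)) = 98.684 dB SPL.
Then apply −20·log₁₀(27/2.8) = -19.684 dB → 79.00 dB SPL.

79.00 dB SPL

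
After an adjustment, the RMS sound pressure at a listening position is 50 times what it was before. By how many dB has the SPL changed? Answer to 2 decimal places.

SPL change from a pressure ratio uses the 20·log₁₀ form:
20·log₁₀(50) = 33.98 dB.

33.98 dB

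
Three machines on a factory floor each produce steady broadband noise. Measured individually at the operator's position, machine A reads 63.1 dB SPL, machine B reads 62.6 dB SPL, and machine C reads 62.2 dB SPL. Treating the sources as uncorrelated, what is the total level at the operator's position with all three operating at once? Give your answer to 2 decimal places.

67.42 dB SPL

Uncorrelated sources add in intensity (power), not in dB.
L_total = 10·log₁₀(10^(63.1/10) + 10^(62.6/10) + 10^(62.2/10)) = 10·log₁₀(5521000) = 67.42 dB SPL.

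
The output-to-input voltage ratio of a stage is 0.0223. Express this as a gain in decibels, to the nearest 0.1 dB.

For a voltage ratio, dB = 20·log₁₀(V₂/V₁).
20·log₁₀(0.0223) = -33.0 dB.

-33.0 dB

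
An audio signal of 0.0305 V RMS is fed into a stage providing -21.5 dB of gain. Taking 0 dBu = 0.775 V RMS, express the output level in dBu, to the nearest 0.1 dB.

Input level: 20·log₁₀(0.0305/0.775) = -28.10 dBu.
Output: -28.10 − 21.5 = -49.6 dBu.

-49.6 dBu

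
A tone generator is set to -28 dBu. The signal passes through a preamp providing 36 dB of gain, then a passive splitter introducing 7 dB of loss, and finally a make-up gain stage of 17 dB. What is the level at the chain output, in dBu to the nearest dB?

+18 dBu

Cascaded gains and losses add directly in dB.
-28 + 36 − 7 + 17 = +18 dBu.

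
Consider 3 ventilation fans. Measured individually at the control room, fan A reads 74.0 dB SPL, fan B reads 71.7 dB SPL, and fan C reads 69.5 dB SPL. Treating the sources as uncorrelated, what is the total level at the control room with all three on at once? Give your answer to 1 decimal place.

Add the sources as powers (linear), then convert back to dB:
L_total = 10·log₁₀(10^(74.0/10) + 10^(71.7/10) + 10^(69.5/10)) = 10·log₁₀(48820000) = 76.9 dB SPL.

76.9 dB SPL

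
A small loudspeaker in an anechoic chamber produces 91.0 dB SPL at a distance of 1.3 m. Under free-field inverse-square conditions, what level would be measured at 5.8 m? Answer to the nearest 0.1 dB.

For a point source in a free field, ΔL = −20·log₁₀(d₂/d₁).
ΔL = −20·log₁₀(5.8/1.3) = -12.99 dB, so L₂ = 91.0 + (-12.99) = 78.0 dB SPL.

78.0 dB SPL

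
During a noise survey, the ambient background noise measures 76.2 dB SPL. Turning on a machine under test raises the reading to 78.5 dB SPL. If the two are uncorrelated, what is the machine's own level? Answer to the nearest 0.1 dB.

74.6 dB SPL

Subtract intensities: L_src = 10·log₁₀(10^(L_total/10) − 10^(L_bg/10)).
L_src = 10·log₁₀(10^(78.5/10) − 10^(76.2/10)) = 10·log₁₀(29110000) = 74.6 dB SPL.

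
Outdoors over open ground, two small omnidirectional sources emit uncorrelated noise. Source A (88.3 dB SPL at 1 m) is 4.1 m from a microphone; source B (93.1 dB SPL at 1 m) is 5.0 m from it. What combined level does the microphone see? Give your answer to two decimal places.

At the listener: L_A = 88.3 − 20·log₁₀(4.1) = 76.044 dB; L_B = 93.1 − 20·log₁₀(5.0) = 79.121 dB.
Combined: 10·log₁₀(10^(76.044/10)+10^(79.121/10)) = 80.86 dB SPL.

80.86 dB SPL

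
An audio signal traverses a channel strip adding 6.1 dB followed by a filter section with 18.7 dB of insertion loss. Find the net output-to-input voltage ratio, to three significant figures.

Net gain = 6.1 + (−18.7) = -12.6 dB.
Voltage ratio = 10^(-12.6/20) = 0.234.

0.234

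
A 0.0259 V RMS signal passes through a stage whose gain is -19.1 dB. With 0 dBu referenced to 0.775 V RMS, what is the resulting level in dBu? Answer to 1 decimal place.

Input level: 20·log₁₀(0.0259/0.775) = -29.52 dBu.
Output: -29.52 − 19.1 = -48.6 dBu.

-48.6 dBu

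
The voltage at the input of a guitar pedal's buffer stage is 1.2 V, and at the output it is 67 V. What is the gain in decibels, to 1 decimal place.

Voltage ratio → dB uses the 20·log₁₀ form:
20·log₁₀(67/1.2) = 20·log₁₀(55.83) = 34.9 dB.

34.9 dB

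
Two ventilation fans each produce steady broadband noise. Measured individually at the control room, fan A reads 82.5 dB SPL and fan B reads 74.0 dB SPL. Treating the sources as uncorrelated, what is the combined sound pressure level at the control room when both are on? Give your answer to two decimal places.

83.07 dB SPL

Incoherent sources sum as intensities:
L_total = 10·log₁₀(10^(82.5/10) + 10^(74.0/10)) = 10·log₁₀(202900000) = 83.07 dB SPL.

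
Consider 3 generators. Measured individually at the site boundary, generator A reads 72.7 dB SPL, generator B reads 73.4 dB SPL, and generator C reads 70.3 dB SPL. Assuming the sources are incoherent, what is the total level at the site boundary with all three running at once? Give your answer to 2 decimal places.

77.09 dB SPL

Add the sources as powers (linear), then convert back to dB:
L_total = 10·log₁₀(10^(72.7/10) + 10^(73.4/10) + 10^(70.3/10)) = 10·log₁₀(51210000) = 77.09 dB SPL.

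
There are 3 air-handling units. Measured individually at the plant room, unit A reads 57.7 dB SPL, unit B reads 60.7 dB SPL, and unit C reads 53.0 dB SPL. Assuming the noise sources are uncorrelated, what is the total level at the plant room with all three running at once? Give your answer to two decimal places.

62.93 dB SPL

Uncorrelated sources add in intensity (power), not in dB.
L_total = 10·log₁₀(10^(57.7/10) + 10^(60.7/10) + 10^(53.0/10)) = 10·log₁₀(1963000) = 62.93 dB SPL.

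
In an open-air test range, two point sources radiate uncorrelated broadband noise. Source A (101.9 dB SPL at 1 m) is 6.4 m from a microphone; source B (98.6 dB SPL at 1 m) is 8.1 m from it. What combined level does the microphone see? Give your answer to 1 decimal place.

At the listener: L_A = 101.9 − 20·log₁₀(6.4) = 85.78 dB; L_B = 98.6 − 20·log₁₀(8.1) = 80.43 dB.
Combined: 10·log₁₀(10^(85.78/10)+10^(80.43/10)) = 86.9 dB SPL.

86.9 dB SPL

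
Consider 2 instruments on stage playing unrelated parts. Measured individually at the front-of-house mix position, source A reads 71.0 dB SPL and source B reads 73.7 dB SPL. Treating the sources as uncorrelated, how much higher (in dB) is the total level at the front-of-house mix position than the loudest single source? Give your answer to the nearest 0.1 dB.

1.9 dB

Incoherent sources sum as intensities:
L_total = 10·log₁₀(10^(71.0/10) + 10^(73.7/10)) = 75.57 dB SPL.
Excess over the loudest (73.7 dB): 75.57 − 73.7 = 1.9 dB.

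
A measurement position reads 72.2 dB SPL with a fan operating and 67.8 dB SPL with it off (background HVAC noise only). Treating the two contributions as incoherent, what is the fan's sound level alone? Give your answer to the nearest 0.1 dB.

70.2 dB SPL

Subtract intensities: L_src = 10·log₁₀(10^(L_total/10) − 10^(L_bg/10)).
L_src = 10·log₁₀(10^(72.2/10) − 10^(67.8/10)) = 10·log₁₀(10570000) = 70.2 dB SPL.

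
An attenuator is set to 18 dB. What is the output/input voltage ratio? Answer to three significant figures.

0.126

Voltage ratio = 10^(dB/20).
10^(-18/20) = 10^(-0.9000) = 0.126.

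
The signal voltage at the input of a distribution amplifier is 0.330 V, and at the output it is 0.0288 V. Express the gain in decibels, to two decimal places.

-21.18 dB

For a voltage ratio, dB = 20·log₁₀(V₂/V₁).
20·log₁₀(0.0288/0.330) = 20·log₁₀(0.08727) = -21.18 dB.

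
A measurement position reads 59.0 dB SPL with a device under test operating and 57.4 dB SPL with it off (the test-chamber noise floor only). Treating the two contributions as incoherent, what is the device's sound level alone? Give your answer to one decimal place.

Remove the background by subtracting linear intensities:
L_src = 10·log₁₀(10^(59.0/10) − 10^(57.4/10)) = 10·log₁₀(244800) = 53.9 dB SPL.

53.9 dB SPL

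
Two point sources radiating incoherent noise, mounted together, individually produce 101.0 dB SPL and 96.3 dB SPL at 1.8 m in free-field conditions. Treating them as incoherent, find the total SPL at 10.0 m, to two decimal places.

87.37 dB SPL

Combined at 1.8 m: 10·log₁₀(10^(101.0/10)+10^(96.3/10)) = 102.267 dB SPL.
Then apply −20·log₁₀(10.0/1.8) = -14.895 dB → 87.37 dB SPL.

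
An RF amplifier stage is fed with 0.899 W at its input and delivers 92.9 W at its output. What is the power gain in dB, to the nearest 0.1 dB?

Power ratio → dB uses the 10·log₁₀ form:
10·log₁₀(92.9/0.899) = 10·log₁₀(103.3) = 20.1 dB.

20.1 dB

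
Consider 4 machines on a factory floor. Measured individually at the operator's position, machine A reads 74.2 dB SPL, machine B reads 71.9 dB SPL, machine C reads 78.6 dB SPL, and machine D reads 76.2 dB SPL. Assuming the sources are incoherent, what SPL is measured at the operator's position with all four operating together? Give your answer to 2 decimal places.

81.93 dB SPL

Add the sources as powers (linear), then convert back to dB:
L_total = 10·log₁₀(10^(74.2/10) + 10^(71.9/10) + 10^(78.6/10) + 10^(76.2/10)) = 10·log₁₀(155900000) = 81.93 dB SPL.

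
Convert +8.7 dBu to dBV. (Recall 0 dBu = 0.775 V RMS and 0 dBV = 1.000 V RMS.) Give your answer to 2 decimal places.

The offset between the scales is 20·log₁₀(0.775/1.000) = −2.214 dB.
So dBV = +8.7 − 2.214 = +6.49 dBV.

+6.49 dBV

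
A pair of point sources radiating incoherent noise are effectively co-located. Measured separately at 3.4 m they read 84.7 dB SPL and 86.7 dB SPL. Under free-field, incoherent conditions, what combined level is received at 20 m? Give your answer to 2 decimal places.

Combined at 3.4 m: 10·log₁₀(10^(84.7/10)+10^(86.7/10)) = 88.824 dB SPL.
Then apply −20·log₁₀(20/3.4) = -15.391 dB → 73.43 dB SPL.

73.43 dB SPL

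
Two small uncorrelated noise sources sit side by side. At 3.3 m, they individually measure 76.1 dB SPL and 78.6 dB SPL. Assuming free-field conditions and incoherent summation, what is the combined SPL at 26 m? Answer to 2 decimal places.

62.61 dB SPL

Combined at 3.3 m: 10·log₁₀(10^(76.1/10)+10^(78.6/10)) = 80.538 dB SPL.
Then apply −20·log₁₀(26/3.3) = -17.929 dB → 62.61 dB SPL.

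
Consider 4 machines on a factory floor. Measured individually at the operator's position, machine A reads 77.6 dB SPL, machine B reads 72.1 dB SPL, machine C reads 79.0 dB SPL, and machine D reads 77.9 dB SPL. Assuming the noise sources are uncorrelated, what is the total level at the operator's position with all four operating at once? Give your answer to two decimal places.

Add the sources as powers (linear), then convert back to dB:
L_total = 10·log₁₀(10^(77.6/10) + 10^(72.1/10) + 10^(79.0/10) + 10^(77.9/10)) = 10·log₁₀(214900000) = 83.32 dB SPL.

83.32 dB SPL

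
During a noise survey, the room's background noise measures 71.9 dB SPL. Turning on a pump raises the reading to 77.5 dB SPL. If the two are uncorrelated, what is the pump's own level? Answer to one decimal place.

Remove the background by subtracting linear intensities:
L_src = 10·log₁₀(10^(77.5/10) − 10^(71.9/10)) = 10·log₁₀(40750000) = 76.1 dB SPL.

76.1 dB SPL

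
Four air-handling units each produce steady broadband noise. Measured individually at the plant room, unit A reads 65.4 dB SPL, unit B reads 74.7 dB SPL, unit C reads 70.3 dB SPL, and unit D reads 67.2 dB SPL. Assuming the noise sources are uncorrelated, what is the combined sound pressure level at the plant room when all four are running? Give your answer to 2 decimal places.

76.90 dB SPL

Incoherent sources sum as intensities:
L_total = 10·log₁₀(10^(65.4/10) + 10^(74.7/10) + 10^(70.3/10) + 10^(67.2/10)) = 10·log₁₀(48940000) = 76.90 dB SPL.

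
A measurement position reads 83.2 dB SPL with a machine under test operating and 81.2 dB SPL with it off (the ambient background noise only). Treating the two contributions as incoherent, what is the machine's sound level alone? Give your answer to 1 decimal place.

Subtract intensities: L_src = 10·log₁₀(10^(L_total/10) − 10^(L_bg/10)).
L_src = 10·log₁₀(10^(83.2/10) − 10^(81.2/10)) = 10·log₁₀(77100000) = 78.9 dB SPL.

78.9 dB SPL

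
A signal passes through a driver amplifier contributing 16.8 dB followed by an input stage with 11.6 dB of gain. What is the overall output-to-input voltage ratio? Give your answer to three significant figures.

26.3

Net gain = 16.8 + 11.6 = 28.4 dB.
Voltage ratio = 10^(28.4/20) = 26.3.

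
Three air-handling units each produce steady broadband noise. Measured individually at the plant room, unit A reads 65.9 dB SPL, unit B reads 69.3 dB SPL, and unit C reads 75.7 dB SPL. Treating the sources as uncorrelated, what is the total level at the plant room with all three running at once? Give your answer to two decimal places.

76.95 dB SPL

Incoherent sources sum as intensities:
L_total = 10·log₁₀(10^(65.9/10) + 10^(69.3/10) + 10^(75.7/10)) = 10·log₁₀(49560000) = 76.95 dB SPL.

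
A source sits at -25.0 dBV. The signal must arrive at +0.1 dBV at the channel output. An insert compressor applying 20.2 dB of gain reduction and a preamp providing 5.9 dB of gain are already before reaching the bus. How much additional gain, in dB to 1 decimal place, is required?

The required make-up gain is the shortfall in the dB sum.
G = +0.1 − (-25.0) + 20.2 − 5.9 = 39.4 dB.

39.4 dB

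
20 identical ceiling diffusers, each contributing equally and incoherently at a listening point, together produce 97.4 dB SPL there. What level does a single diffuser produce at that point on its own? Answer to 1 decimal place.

20 equal incoherent sources add 10·log₁₀(20) = 13.01 dB over one source.
L_one = 97.4 − 13.01 = 84.4 dB SPL.

84.4 dB SPL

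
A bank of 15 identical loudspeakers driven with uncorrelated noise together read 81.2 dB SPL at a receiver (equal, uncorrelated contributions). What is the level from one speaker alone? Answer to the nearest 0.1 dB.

15 equal incoherent sources add 10·log₁₀(15) = 11.76 dB over one source.
L_one = 81.2 − 11.76 = 69.4 dB SPL.

69.4 dB SPL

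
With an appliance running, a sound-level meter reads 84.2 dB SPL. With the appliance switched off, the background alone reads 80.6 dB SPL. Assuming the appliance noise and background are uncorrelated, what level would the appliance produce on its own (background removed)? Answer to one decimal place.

Subtract intensities: L_src = 10·log₁₀(10^(L_total/10) − 10^(L_bg/10)).
L_src = 10·log₁₀(10^(84.2/10) − 10^(80.6/10)) = 10·log₁₀(148200000) = 81.7 dB SPL.

81.7 dB SPL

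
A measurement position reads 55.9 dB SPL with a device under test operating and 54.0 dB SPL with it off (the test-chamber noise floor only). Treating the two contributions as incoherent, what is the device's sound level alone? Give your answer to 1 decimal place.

51.4 dB SPL

Subtract intensities: L_src = 10·log₁₀(10^(L_total/10) − 10^(L_bg/10)).
L_src = 10·log₁₀(10^(55.9/10) − 10^(54.0/10)) = 10·log₁₀(137900) = 51.4 dB SPL.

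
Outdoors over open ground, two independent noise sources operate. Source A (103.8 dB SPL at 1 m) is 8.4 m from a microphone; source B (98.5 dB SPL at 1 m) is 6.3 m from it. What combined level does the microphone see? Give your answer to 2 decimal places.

At the listener: L_A = 103.8 − 20·log₁₀(8.4) = 85.314 dB; L_B = 98.5 − 20·log₁₀(6.3) = 82.513 dB.
Combined: 10·log₁₀(10^(85.314/10)+10^(82.513/10)) = 87.15 dB SPL.

87.15 dB SPL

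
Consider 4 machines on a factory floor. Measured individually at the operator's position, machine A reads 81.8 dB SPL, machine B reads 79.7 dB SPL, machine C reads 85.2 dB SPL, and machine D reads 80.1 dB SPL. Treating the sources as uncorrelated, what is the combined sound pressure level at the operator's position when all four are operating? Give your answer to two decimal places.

Incoherent sources sum as intensities:
L_total = 10·log₁₀(10^(81.8/10) + 10^(79.7/10) + 10^(85.2/10) + 10^(80.1/10)) = 10·log₁₀(678100000) = 88.31 dB SPL.

88.31 dB SPL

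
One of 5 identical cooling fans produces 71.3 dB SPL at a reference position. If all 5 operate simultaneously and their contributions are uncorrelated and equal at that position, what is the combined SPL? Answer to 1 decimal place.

5 equal incoherent sources raise the level by 10·log₁₀(5) = 6.99 dB.
L_total = 71.3 + 6.99 = 78.3 dB SPL.

78.3 dB SPL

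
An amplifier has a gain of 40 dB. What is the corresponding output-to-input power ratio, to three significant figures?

10000

Power ratio = 10^(dB/10).
10^(40/10) = 10^(4.000) = 10000.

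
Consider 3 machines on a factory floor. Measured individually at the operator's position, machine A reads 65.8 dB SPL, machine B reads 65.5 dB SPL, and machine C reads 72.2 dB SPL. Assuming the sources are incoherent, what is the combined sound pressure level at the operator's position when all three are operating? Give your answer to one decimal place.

73.8 dB SPL

Incoherent sources sum as intensities:
L_total = 10·log₁₀(10^(65.8/10) + 10^(65.5/10) + 10^(72.2/10)) = 10·log₁₀(23950000) = 73.8 dB SPL.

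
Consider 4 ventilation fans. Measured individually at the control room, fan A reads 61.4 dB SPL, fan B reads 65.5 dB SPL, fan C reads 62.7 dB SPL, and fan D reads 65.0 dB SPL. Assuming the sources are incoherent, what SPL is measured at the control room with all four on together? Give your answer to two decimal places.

Add the sources as powers (linear), then convert back to dB:
L_total = 10·log₁₀(10^(61.4/10) + 10^(65.5/10) + 10^(62.7/10) + 10^(65.0/10)) = 10·log₁₀(9953000) = 69.98 dB SPL.

69.98 dB SPL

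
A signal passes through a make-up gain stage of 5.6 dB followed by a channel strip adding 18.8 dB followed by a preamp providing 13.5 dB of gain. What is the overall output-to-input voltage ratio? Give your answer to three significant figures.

Net gain = 5.6 + 18.8 + 13.5 = 37.9 dB.
Voltage ratio = 10^(37.9/20) = 78.5.

78.5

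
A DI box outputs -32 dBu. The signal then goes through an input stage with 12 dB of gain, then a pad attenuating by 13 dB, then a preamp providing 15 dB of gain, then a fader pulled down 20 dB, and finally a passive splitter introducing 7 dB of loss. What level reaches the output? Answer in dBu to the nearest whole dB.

In dB, series stages simply add:
-32 + 12 − 13 + 15 − 20 − 7 = -45 dBu.

-45 dBu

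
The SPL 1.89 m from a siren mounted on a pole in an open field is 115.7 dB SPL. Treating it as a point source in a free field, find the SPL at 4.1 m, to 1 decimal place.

109.0 dB SPL

Inverse-square spreading gives ΔL = −20·log₁₀(d₂/d₁).
ΔL = −20·log₁₀(4.1/1.89) = -6.73 dB, so L₂ = 115.7 + (-6.73) = 109.0 dB SPL.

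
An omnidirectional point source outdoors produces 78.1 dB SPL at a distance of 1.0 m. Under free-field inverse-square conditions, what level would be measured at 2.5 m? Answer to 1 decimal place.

70.1 dB SPL

Inverse-square spreading gives ΔL = −20·log₁₀(d₂/d₁).
ΔL = −20·log₁₀(2.5/1.0) = -7.96 dB, so L₂ = 78.1 + (-7.96) = 70.1 dB SPL.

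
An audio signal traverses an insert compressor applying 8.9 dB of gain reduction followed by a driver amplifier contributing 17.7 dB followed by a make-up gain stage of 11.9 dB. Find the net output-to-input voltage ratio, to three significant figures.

10.8

Net gain = (−8.9) + 17.7 + 11.9 = 20.7 dB.
Voltage ratio = 10^(20.7/20) = 10.8.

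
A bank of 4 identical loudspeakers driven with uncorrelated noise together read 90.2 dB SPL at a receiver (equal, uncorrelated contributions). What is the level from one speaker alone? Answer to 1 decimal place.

4 equal incoherent sources add 10·log₁₀(4) = 6.02 dB over one source.
L_one = 90.2 − 6.02 = 84.2 dB SPL.

84.2 dB SPL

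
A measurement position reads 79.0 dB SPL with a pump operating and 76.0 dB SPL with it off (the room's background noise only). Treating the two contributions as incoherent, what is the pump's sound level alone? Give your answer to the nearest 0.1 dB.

76.0 dB SPL

Subtract intensities: L_src = 10·log₁₀(10^(L_total/10) − 10^(L_bg/10)).
L_src = 10·log₁₀(10^(79.0/10) − 10^(76.0/10)) = 10·log₁₀(39620000) = 76.0 dB SPL.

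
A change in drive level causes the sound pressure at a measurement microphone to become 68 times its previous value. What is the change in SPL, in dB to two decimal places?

SPL change from a pressure ratio uses the 20·log₁₀ form:
20·log₁₀(68) = 36.65 dB.

36.65 dB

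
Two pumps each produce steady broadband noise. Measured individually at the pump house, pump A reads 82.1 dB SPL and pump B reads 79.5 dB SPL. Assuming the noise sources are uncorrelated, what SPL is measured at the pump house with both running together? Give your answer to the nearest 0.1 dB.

84.0 dB SPL

Add the sources as powers (linear), then convert back to dB:
L_total = 10·log₁₀(10^(82.1/10) + 10^(79.5/10)) = 10·log₁₀(251300000) = 84.0 dB SPL.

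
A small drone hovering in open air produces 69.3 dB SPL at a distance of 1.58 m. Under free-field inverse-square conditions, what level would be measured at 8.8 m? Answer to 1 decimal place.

54.4 dB SPL

Inverse-square spreading gives ΔL = −20·log₁₀(d₂/d₁).
ΔL = −20·log₁₀(8.8/1.58) = -14.92 dB, so L₂ = 69.3 + (-14.92) = 54.4 dB SPL.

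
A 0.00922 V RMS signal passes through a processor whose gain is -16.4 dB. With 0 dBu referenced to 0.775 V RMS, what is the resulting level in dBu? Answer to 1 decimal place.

-54.9 dBu

Input level: 20·log₁₀(0.00922/0.775) = -38.49 dBu.
Output: -38.49 − 16.4 = -54.9 dBu.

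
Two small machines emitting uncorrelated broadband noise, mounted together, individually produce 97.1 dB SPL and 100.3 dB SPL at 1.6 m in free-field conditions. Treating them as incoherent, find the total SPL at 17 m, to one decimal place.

Combined at 1.6 m: 10·log₁₀(10^(97.1/10)+10^(100.3/10)) = 102.00 dB SPL.
Then apply −20·log₁₀(17/1.6) = -20.53 dB → 81.5 dB SPL.

81.5 dB SPL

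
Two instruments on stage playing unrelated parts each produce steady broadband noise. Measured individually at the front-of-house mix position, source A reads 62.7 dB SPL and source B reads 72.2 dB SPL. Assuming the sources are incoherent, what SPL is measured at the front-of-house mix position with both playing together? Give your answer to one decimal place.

Uncorrelated sources add in intensity (power), not in dB.
L_total = 10·log₁₀(10^(62.7/10) + 10^(72.2/10)) = 10·log₁₀(18460000) = 72.7 dB SPL.

72.7 dB SPL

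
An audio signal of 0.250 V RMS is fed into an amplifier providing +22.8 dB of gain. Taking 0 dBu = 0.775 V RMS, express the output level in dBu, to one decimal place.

Input level: 20·log₁₀(0.250/0.775) = -9.83 dBu.
Output: -9.83 + 22.8 = +13.0 dBu.

+13.0 dBu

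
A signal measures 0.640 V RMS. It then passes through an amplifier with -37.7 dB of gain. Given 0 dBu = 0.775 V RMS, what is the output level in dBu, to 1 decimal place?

-39.4 dBu

Input level: 20·log₁₀(0.640/0.775) = -1.66 dBu.
Output: -1.66 − 37.7 = -39.4 dBu.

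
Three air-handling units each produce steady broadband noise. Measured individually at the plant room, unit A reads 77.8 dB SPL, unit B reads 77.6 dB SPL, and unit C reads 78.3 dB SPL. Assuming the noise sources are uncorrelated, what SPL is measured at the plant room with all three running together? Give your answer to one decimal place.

82.7 dB SPL

Uncorrelated sources add in intensity (power), not in dB.
L_total = 10·log₁₀(10^(77.8/10) + 10^(77.6/10) + 10^(78.3/10)) = 10·log₁₀(185400000) = 82.7 dB SPL.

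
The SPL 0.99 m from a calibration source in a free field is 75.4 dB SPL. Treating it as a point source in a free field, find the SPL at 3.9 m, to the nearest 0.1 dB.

Inverse-square spreading gives ΔL = −20·log₁₀(d₂/d₁).
ΔL = −20·log₁₀(3.9/0.99) = -11.91 dB, so L₂ = 75.4 + (-11.91) = 63.5 dB SPL.

63.5 dB SPL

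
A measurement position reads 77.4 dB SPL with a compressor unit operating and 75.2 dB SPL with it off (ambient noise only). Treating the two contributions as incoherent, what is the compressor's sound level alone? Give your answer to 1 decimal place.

73.4 dB SPL

Subtract intensities: L_src = 10·log₁₀(10^(L_total/10) − 10^(L_bg/10)).
L_src = 10·log₁₀(10^(77.4/10) − 10^(75.2/10)) = 10·log₁₀(21840000) = 73.4 dB SPL.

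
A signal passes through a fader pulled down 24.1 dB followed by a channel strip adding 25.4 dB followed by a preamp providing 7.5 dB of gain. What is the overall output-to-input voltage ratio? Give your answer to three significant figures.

2.75

Net gain = (−24.1) + 25.4 + 7.5 = 8.8 dB.
Voltage ratio = 10^(8.8/20) = 2.75.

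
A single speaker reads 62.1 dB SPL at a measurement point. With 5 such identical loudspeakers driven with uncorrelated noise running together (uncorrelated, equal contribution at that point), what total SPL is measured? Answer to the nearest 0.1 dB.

69.1 dB SPL

5 equal incoherent sources raise the level by 10·log₁₀(5) = 6.99 dB.
L_total = 62.1 + 6.99 = 69.1 dB SPL.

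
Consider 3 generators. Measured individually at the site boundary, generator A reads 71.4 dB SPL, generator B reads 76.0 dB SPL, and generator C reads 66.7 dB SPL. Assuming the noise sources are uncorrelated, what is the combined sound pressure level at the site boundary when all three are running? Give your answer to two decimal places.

77.66 dB SPL

Add the sources as powers (linear), then convert back to dB:
L_total = 10·log₁₀(10^(71.4/10) + 10^(76.0/10) + 10^(66.7/10)) = 10·log₁₀(58290000) = 77.66 dB SPL.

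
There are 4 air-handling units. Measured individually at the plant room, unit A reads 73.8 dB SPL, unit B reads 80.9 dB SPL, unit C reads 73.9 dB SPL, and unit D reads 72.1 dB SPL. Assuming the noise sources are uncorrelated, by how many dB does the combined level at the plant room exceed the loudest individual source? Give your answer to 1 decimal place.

Incoherent sources sum as intensities:
L_total = 10·log₁₀(10^(73.8/10) + 10^(80.9/10) + 10^(73.9/10) + 10^(72.1/10)) = 82.74 dB SPL.
Excess over the loudest (80.9 dB): 82.74 − 80.9 = 1.8 dB.

1.8 dB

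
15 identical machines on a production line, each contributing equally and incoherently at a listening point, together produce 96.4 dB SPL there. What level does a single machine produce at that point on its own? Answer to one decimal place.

84.6 dB SPL

15 equal incoherent sources add 10·log₁₀(15) = 11.76 dB over one source.
L_one = 96.4 − 11.76 = 84.6 dB SPL.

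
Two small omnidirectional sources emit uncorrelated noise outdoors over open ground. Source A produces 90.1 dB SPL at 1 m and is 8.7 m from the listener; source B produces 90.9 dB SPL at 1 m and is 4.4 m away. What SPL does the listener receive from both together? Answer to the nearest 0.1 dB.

78.9 dB SPL

At the listener: L_A = 90.1 − 20·log₁₀(8.7) = 71.31 dB; L_B = 90.9 − 20·log₁₀(4.4) = 78.03 dB.
Combined: 10·log₁₀(10^(71.31/10)+10^(78.03/10)) = 78.9 dB SPL.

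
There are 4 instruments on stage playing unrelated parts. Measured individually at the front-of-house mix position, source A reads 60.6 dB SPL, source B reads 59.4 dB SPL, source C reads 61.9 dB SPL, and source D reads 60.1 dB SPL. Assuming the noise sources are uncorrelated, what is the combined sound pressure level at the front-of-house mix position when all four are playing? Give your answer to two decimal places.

66.62 dB SPL

Add the sources as powers (linear), then convert back to dB:
L_total = 10·log₁₀(10^(60.6/10) + 10^(59.4/10) + 10^(61.9/10) + 10^(60.1/10)) = 10·log₁₀(4591000) = 66.62 dB SPL.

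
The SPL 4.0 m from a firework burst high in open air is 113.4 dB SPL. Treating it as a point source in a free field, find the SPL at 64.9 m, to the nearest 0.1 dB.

89.2 dB SPL

For a point source in a free field, ΔL = −20·log₁₀(d₂/d₁).
ΔL = −20·log₁₀(64.9/4.0) = -24.20 dB, so L₂ = 113.4 + (-24.20) = 89.2 dB SPL.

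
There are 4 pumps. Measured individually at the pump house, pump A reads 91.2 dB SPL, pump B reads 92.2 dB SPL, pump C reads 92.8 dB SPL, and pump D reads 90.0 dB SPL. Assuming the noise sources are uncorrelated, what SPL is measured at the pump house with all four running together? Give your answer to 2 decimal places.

Uncorrelated sources add in intensity (power), not in dB.
L_total = 10·log₁₀(10^(91.2/10) + 10^(92.2/10) + 10^(92.8/10) + 10^(90.0/10)) = 10·log₁₀(5883000000) = 97.70 dB SPL.

97.70 dB SPL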